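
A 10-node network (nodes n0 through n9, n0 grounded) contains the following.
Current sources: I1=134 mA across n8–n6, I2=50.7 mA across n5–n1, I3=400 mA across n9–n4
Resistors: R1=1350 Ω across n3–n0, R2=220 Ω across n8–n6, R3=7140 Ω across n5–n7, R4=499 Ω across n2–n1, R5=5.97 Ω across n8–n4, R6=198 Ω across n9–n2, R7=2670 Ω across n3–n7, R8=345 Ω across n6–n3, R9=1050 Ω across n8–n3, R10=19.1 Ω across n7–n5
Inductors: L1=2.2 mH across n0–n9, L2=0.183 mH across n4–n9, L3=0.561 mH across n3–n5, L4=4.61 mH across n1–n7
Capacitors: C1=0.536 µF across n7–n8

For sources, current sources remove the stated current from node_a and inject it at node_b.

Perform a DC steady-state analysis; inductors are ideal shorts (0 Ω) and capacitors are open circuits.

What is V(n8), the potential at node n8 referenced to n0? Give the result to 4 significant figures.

-0.1405 V

Element admittances at DC:
  I1: injects 0.134 A into n6 (from n8)
  Y(R1) = 0.0007407 S between n3,n0
  L1: short n0↔n9 (DC inductor)
  Y(R2) = 0.004545 S between n8,n6
  Y(R3) = 0.0001401 S between n5,n7
  Y(R4) = 0.002004 S between n2,n1
  Y(R5) = 0.1675 S between n8,n4
  Y(R6) = 0.005051 S between n9,n2
  Y(R7) = 0.0003745 S between n3,n7
  Y(R8) = 0.002899 S between n6,n3
  L2: short n4↔n9 (DC inductor)
  Y(C1) = 0.000 S between n7,n8
  Y(R9) = 0.0009524 S between n8,n3
  L3: short n3↔n5 (DC inductor)
  L4: short n1↔n7 (DC inductor)
  Y(R10) = 0.05236 S between n7,n5
  I2: injects 0.0507 A into n1 (from n5)
  I3: injects 0.4 A into n4 (from n9)
Assemble and solve the 13×13 MNA system:
  V(n1)=11.04  V(n2)=3.137  V(n3)=10.38  V(n4)=0.000  V(n5)=10.38  V(n6)=21.96  V(n7)=11.04  V(n8)=-0.1405  V(n9)=0.000
  i(L1)=0.007690  i(L2)=0.3765  i(L3)=0.01609  i(L4)=0.03486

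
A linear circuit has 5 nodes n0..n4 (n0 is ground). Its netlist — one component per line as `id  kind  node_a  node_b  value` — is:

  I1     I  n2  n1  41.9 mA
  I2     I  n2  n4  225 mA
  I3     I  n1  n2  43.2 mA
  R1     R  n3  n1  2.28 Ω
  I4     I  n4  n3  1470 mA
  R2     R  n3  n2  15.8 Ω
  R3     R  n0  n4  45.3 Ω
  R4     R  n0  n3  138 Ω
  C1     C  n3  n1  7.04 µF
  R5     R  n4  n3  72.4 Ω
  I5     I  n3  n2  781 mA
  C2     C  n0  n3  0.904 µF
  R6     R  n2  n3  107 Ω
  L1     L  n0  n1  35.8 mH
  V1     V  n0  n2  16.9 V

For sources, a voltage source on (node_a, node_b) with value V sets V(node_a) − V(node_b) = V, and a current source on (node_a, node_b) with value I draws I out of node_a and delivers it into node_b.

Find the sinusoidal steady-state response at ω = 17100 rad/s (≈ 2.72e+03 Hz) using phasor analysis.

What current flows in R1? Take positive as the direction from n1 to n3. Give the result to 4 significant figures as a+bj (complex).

MNA unknowns: 4 node voltages V₁..V_4 plus 1 source current (V1)
I1: z[2]−=0.0419, z[1]+=0.0419
I2: z[2]−=0.225, z[4]+=0.225
I3: z[1]−=0.0432, z[2]+=0.0432
R1: Y=0.4386+0.000j on G[3,1]
I4: z[4]−=1.47, z[3]+=1.47
R2: Y=0.06329+0.000j on G[3,2]
R3: Y=0.02208+0.000j on G[0,4]
R4: Y=0.007246+0.000j on G[0,3]
C1: Y=0.000+0.1204j on G[3,1]
R5: Y=0.01381+0.000j on G[4,3]
I5: z[3]−=0.781, z[2]+=0.781
C2: Y=0.000+0.01546j on G[0,3]
R6: Y=0.009346+0.000j on G[2,3]
L1: Y=0.000-0.001634j on G[0,1]
V1: row V0−V2=16.9, i_V1 at 0,2
solve → V1=-11.27+1.723j, V2=-16.90+0.000j, V3=-11.25+1.760j, V4=-39.02+0.6774j
aux → i_V1=-0.9674-0.1278j

-0.008527-0.01608j A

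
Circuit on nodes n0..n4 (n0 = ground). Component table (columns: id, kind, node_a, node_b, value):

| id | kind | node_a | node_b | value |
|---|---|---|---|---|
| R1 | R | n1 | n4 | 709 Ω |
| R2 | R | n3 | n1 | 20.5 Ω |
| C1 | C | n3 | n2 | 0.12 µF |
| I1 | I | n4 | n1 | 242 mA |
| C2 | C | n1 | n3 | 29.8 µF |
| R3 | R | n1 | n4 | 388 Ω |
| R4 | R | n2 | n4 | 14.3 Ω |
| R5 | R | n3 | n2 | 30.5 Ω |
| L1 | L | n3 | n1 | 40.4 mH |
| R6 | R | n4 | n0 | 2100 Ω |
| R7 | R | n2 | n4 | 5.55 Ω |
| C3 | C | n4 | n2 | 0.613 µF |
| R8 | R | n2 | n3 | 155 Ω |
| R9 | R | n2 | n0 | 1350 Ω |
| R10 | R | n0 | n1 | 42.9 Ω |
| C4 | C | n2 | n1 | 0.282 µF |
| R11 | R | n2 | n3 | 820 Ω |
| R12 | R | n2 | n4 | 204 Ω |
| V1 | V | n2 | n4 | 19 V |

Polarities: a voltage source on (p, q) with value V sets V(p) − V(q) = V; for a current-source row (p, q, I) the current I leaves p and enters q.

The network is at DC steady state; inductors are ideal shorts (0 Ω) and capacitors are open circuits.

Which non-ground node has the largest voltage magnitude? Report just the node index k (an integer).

4

Apply KCL at each of the 4 non-ground nodes and solve the resulting linear system.
Node n1: branches {R1, R2, I1, C2, R3, L1, R10, C4} → V_1 = 0.5404
Node n2: branches {C1, R4, R5, R7, C3, R8, R9, C4, R11, R12, V1} → V_2 = -2.916
Node n3: branches {R2, C1, C2, R5, L1, R8, R11} → V_3 = 0.5404
Node n4: branches {R1, I1, R3, R4, R6, R7, C3, R12, V1} → V_4 = -21.92
Source currents: i(L1)=-0.1399, i(V1)=-4.703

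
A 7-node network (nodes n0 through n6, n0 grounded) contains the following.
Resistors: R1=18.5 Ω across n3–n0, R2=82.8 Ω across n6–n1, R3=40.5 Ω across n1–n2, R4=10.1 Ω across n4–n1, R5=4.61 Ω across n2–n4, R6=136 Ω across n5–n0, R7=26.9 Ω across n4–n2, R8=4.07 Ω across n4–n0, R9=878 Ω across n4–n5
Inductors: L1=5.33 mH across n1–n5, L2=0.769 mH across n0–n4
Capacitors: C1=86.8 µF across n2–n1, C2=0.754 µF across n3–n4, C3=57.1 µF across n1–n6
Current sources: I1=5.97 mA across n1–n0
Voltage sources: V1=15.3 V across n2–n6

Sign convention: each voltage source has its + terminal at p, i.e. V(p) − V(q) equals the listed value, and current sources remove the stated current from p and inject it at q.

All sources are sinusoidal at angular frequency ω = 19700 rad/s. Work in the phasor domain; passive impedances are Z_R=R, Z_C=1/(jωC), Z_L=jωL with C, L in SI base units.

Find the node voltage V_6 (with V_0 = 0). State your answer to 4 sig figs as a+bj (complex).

-13.50-0.04719j V

Element admittances at ω=19700 rad/s:
  Y(R1) = 0.05405+0.000j S between n3,n0
  Y(R2) = 0.01208+0.000j S between n6,n1
  Y(R3) = 0.02469+0.000j S between n1,n2
  Y(R4) = 0.09901+0.000j S between n4,n1
  Y(R5) = 0.2169+0.000j S between n2,n4
  Y(L1) = 0.000-0.009524j S between n1,n5
  Y(L2) = 0.000-0.06601j S between n0,n4
  Y(C1) = 0.000+1.710j S between n2,n1
  Y(R6) = 0.007353+0.000j S between n5,n0
  Y(C2) = 0.000+0.01485j S between n3,n4
  Y(R7) = 0.03717+0.000j S between n4,n2
  Y(C3) = 0.000+1.125j S between n1,n6
  Y(R8) = 0.2457+0.000j S between n4,n0
  I1: injects 0.00597 A into n0 (from n1)
  Y(R9) = 0.001139+0.000j S between n4,n5
  V1: constraint V(n2)−V(n6) = 15.3
Assemble and solve the 7×7 MNA system:
  V(n1)=-4.266-0.2171j  V(n2)=1.803-0.04719j  V(n3)=0.01604+0.01176j  V(n4)=0.05884-0.04660j  V(n5)=-2.477+1.999j  V(n6)=-13.50-0.04719j
  i(V1)=-0.3026-10.38j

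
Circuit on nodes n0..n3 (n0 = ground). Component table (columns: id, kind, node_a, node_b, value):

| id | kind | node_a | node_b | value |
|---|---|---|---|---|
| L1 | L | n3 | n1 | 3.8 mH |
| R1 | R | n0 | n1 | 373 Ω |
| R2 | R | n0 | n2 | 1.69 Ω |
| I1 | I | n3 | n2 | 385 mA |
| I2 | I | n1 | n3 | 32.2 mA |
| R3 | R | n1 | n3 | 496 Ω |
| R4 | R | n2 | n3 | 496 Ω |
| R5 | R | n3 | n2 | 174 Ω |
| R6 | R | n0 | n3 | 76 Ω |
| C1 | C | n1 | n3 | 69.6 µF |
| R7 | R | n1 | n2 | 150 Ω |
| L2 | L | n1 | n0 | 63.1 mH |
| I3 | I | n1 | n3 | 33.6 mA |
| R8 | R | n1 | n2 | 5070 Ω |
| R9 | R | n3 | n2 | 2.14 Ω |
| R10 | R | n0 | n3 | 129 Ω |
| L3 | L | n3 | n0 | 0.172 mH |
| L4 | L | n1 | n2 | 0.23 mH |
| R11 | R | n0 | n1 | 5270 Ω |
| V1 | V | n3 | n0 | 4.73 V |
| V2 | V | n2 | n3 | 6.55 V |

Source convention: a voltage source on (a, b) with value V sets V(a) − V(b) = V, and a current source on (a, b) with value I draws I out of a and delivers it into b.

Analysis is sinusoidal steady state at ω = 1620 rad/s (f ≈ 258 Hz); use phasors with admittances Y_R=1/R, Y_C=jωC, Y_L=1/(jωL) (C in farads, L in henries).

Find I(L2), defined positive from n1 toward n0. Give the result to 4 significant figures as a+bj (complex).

-0.0003905-0.1088j A

Element admittances at ω=1620 rad/s:
  Y(L1) = 0.000-0.1624j S between n3,n1
  Y(R1) = 0.002681+0.000j S between n0,n1
  Y(R2) = 0.5917+0.000j S between n0,n2
  I1: injects 0.385 A into n2 (from n3)
  I2: injects 0.0322 A into n3 (from n1)
  Y(R3) = 0.002016+0.000j S between n1,n3
  Y(R4) = 0.002016+0.000j S between n2,n3
  Y(R5) = 0.005747+0.000j S between n3,n2
  Y(R6) = 0.01316+0.000j S between n0,n3
  Y(C1) = 0.000+0.1128j S between n1,n3
  Y(R7) = 0.006667+0.000j S between n1,n2
  Y(L2) = 0.000-0.009783j S between n1,n0
  I3: injects 0.0336 A into n3 (from n1)
  Y(R8) = 0.0001972+0.000j S between n1,n2
  Y(R9) = 0.4673+0.000j S between n3,n2
  Y(R10) = 0.007752+0.000j S between n0,n3
  Y(L3) = 0.000-3.589j S between n3,n0
  Y(L4) = 0.000-2.684j S between n1,n2
  Y(R11) = 0.0001898+0.000j S between n0,n1
  V1: constraint V(n3)−V(n0) = 4.73
  V2: constraint V(n2)−V(n3) = 6.55
Assemble and solve the 5×5 MNA system:
  V(n1)=11.12-0.03992j  V(n2)=11.28+0.000j  V(n3)=4.730+0.000j
  i(V1)=-6.805+17.08j  i(V2)=-9.509+0.4266j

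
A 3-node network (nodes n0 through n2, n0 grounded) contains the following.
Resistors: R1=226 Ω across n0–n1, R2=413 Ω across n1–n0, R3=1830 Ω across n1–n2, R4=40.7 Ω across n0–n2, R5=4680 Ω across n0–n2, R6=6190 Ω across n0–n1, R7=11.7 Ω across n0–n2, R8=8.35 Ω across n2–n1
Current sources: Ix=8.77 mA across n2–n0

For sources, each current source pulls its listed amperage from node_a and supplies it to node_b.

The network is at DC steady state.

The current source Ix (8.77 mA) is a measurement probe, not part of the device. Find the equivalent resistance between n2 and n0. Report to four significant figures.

R_eq = 8.556 Ω

Apply KCL at each of the 2 non-ground nodes and solve the resulting linear system.
Node n1: branches {R1, R2, R3, R6, R8} → V_1 = -0.07091
Node n2: branches {R3, R4, R5, R7, R8, Ix} → V_2 = -0.07504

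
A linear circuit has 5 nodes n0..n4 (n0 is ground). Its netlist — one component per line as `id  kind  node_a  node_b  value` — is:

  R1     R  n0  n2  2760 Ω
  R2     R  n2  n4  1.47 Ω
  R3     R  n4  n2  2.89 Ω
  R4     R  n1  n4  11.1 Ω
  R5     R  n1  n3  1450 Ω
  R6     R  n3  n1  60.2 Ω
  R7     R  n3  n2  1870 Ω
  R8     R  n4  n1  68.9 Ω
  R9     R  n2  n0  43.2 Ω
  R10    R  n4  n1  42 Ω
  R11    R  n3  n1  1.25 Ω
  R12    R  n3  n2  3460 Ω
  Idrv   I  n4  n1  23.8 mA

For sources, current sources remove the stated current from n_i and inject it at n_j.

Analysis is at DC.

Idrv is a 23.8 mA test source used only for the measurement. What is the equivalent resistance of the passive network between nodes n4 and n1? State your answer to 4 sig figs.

Element admittances at DC:
  Y(R1) = 0.0003623 S between n0,n2
  Y(R2) = 0.6803 S between n2,n4
  Y(R3) = 0.3460 S between n4,n2
  Y(R4) = 0.09009 S between n1,n4
  Y(R5) = 0.0006897 S between n1,n3
  Y(R6) = 0.01661 S between n3,n1
  Y(R7) = 0.0005348 S between n3,n2
  Y(R8) = 0.01451 S between n4,n1
  Y(R9) = 0.02315 S between n2,n0
  Y(R10) = 0.02381 S between n4,n1
  Y(R11) = 0.8000 S between n3,n1
  Y(R12) = 0.0002890 S between n3,n2
  Idrv: injects 0.0238 A into n1 (from n4)
Assemble and solve the 4×4 MNA system:
  V(n1)=0.1840  V(n2)=0.000  V(n3)=0.1838  V(n4)=-0.0001476

R_eq = 7.738 Ω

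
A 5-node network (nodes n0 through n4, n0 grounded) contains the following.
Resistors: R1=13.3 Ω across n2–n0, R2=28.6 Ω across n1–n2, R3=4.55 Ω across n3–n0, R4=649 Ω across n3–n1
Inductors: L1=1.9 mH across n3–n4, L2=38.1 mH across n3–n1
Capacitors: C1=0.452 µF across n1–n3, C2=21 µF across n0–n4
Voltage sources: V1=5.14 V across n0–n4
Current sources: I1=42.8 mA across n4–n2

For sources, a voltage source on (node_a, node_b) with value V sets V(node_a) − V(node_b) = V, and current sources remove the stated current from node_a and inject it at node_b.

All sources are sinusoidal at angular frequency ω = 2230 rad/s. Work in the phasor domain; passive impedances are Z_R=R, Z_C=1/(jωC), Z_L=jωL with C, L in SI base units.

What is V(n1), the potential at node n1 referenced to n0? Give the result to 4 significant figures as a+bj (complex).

0.7433+1.598j V

MNA unknowns: 4 node voltages V₁..V_4 plus 1 source current (V1)
R1: Y=0.07519+0.000j on G[2,0]
L1: Y=0.000-0.2360j on G[3,4]
C1: Y=0.000+0.001008j on G[1,3]
C2: Y=0.000+0.04683j on G[0,4]
R2: Y=0.03497+0.000j on G[1,2]
R3: Y=0.2198+0.000j on G[3,0]
R4: Y=0.001541+0.000j on G[3,1]
L2: Y=0.000-0.01177j on G[3,1]
V1: row V0−V4=5.14, i_V1 at 0,4
I1: z[4]−=0.0428, z[2]+=0.0428
solve → V1=0.7433+1.598j, V2=0.6245+0.5072j, V3=-2.675+2.473j, V4=-5.140+0.000j
aux → i_V1=-0.5410+0.3411j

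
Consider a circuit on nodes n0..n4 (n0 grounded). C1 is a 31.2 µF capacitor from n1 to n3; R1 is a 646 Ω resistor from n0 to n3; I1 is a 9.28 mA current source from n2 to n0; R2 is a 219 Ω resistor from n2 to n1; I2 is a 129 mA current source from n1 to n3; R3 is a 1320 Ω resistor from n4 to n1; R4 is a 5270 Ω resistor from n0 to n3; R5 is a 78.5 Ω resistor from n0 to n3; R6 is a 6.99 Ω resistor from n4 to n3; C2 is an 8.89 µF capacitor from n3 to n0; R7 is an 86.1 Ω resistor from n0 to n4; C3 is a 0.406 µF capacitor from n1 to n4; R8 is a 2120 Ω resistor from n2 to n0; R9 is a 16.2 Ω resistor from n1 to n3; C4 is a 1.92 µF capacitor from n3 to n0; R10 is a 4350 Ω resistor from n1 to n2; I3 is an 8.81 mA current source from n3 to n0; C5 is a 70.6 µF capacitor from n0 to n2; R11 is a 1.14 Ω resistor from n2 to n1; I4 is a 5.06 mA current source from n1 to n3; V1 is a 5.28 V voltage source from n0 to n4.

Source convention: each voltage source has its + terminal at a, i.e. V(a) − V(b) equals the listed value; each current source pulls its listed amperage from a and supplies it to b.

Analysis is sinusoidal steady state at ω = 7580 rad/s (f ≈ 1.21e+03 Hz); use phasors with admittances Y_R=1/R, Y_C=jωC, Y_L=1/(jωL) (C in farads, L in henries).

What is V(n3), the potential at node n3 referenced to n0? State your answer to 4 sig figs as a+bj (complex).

-1.483+1.555j V

MNA unknowns: 4 node voltages V₁..V_4 plus 1 source current (V1)
C1: Y=0.000+0.2365j on G[1,3]
R1: Y=0.001548+0.000j on G[0,3]
I1: z[2]−=0.00928, z[0]+=0.00928
R2: Y=0.004566+0.000j on G[2,1]
I2: z[1]−=0.129, z[3]+=0.129
R3: Y=0.0007576+0.000j on G[4,1]
R4: Y=0.0001898+0.000j on G[0,3]
R5: Y=0.01274+0.000j on G[0,3]
R6: Y=0.1431+0.000j on G[4,3]
C2: Y=0.000+0.06739j on G[3,0]
R7: Y=0.01161+0.000j on G[0,4]
C3: Y=0.000+0.003077j on G[1,4]
R8: Y=0.0004717+0.000j on G[2,0]
R9: Y=0.06173+0.000j on G[1,3]
C4: Y=0.000+0.01455j on G[3,0]
R10: Y=0.0002299+0.000j on G[1,2]
I3: z[3]−=0.00881, z[0]+=0.00881
C5: Y=0.000+0.5351j on G[0,2]
R11: Y=0.8772+0.000j on G[2,1]
I4: z[1]−=0.00506, z[3]+=0.00506
V1: row V0−V4=5.28, i_V1 at 0,4
solve → V1=-0.7171+0.6170j, V2=-0.2583+0.7733j, V3=-1.483+1.555j, V4=-5.280+0.000j
aux → i_V1=-0.6060-0.2369j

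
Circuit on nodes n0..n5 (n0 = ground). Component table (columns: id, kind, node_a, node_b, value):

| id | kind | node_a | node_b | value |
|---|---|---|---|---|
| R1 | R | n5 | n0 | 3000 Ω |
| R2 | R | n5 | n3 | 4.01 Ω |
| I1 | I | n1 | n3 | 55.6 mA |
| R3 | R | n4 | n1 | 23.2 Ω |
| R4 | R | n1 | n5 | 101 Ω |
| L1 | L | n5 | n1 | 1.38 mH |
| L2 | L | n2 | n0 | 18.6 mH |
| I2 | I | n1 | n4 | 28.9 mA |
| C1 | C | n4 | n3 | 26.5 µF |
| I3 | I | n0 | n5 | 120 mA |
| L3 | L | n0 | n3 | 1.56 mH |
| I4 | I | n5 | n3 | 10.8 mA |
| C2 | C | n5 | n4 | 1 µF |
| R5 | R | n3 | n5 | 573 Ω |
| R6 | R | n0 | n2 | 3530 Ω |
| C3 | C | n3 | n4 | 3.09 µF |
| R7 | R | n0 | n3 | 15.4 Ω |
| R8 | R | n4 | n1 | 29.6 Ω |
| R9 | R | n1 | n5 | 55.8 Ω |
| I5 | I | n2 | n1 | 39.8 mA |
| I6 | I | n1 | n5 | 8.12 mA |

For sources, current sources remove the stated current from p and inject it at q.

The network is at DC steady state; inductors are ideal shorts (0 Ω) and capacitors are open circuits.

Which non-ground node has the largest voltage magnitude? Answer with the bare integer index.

4

Element admittances at DC:
  Y(R1) = 0.0003333 S between n5,n0
  Y(R2) = 0.2494 S between n5,n3
  I1: injects 0.0556 A into n3 (from n1)
  Y(R3) = 0.04310 S between n4,n1
  Y(R4) = 0.009901 S between n1,n5
  L1: short n5↔n1 (DC inductor)
  L2: short n2↔n0 (DC inductor)
  I2: injects 0.0289 A into n4 (from n1)
  Y(C1) = 0.000 S between n4,n3
  I3: injects 0.12 A into n5 (from n0)
  L3: short n0↔n3 (DC inductor)
  I4: injects 0.0108 A into n3 (from n5)
  Y(C2) = 0.000 S between n5,n4
  Y(R5) = 0.001745 S between n3,n5
  Y(R6) = 0.0002833 S between n0,n2
  Y(C3) = 0.000 S between n3,n4
  Y(R7) = 0.06494 S between n0,n3
  Y(R8) = 0.03378 S between n4,n1
  Y(R9) = 0.01792 S between n1,n5
  I5: injects 0.0398 A into n1 (from n2)
  I6: injects 0.00812 A into n5 (from n1)
Assemble and solve the 8×8 MNA system:
  V(n1)=0.3714  V(n2)=0.000  V(n3)=0.000  V(n4)=0.7473  V(n5)=0.3714
  i(L1)=0.02392  i(L2)=-0.03980  i(L3)=-0.1597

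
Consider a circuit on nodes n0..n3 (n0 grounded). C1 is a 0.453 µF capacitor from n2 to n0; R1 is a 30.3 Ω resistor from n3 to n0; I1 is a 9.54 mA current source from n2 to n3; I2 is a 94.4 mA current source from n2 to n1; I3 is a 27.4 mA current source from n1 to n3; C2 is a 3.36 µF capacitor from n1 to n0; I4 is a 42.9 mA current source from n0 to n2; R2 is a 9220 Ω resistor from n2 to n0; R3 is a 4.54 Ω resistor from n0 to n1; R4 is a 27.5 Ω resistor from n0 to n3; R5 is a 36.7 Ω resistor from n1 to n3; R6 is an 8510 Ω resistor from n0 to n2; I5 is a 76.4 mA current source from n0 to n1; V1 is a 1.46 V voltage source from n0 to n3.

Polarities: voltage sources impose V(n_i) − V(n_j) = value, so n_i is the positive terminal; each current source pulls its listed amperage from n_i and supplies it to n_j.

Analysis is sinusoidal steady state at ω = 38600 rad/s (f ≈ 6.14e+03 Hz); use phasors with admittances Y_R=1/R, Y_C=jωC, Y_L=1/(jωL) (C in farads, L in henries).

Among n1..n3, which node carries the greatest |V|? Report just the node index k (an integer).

Element admittances at ω=38600 rad/s:
  Y(C1) = 0.000+0.01749j S between n2,n0
  Y(R1) = 0.03300+0.000j S between n3,n0
  I1: injects 0.00954 A into n3 (from n2)
  I2: injects 0.0944 A into n1 (from n2)
  I3: injects 0.0274 A into n3 (from n1)
  Y(C2) = 0.000+0.1297j S between n1,n0
  I4: injects 0.0429 A into n2 (from n0)
  Y(R2) = 0.0001085+0.000j S between n2,n0
  Y(R3) = 0.2203+0.000j S between n0,n1
  Y(R4) = 0.03636+0.000j S between n0,n3
  Y(R5) = 0.02725+0.000j S between n1,n3
  Y(R6) = 0.0001175+0.000j S between n0,n2
  I5: injects 0.0764 A into n1 (from n0)
  V1: constraint V(n0)−V(n3) = 1.46
Assemble and solve the 4×4 MNA system:
  V(n1)=0.3285-0.1721j  V(n2)=-0.04510+3.490j  V(n3)=-1.460+0.000j
  i(V1)=-0.1869+0.004690j

2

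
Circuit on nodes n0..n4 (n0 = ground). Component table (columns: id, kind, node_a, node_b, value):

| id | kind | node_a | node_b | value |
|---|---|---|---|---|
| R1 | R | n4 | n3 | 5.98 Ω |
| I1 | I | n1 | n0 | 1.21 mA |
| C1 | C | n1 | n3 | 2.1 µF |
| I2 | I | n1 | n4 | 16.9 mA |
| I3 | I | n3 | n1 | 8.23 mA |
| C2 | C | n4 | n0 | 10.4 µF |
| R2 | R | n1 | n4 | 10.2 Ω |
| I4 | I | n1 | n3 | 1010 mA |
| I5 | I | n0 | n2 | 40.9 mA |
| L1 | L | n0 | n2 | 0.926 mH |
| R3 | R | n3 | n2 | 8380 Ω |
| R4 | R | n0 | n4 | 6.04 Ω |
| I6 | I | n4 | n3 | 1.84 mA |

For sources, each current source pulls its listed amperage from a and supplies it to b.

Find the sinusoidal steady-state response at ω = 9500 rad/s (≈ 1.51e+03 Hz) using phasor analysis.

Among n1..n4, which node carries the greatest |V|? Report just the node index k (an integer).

MNA unknowns: 4 node voltages V₁..V_4
R1: Y=0.1672+0.000j on G[4,3]
I1: z[1]−=0.00121, z[0]+=0.00121
C1: Y=0.000+0.01995j on G[1,3]
I2: z[1]−=0.0169, z[4]+=0.0169
I3: z[3]−=0.00823, z[1]+=0.00823
C2: Y=0.000+0.09880j on G[4,0]
R2: Y=0.09804+0.000j on G[1,4]
I4: z[1]−=1.01, z[3]+=1.01
I5: z[0]−=0.0409, z[2]+=0.0409
L1: Y=0.000-0.1137j on G[0,2]
R3: Y=0.0001193+0.000j on G[3,2]
R4: Y=0.1656+0.000j on G[0,4]
I6: z[4]−=0.00184, z[3]+=0.00184
solve → V1=-9.435+3.029j, V2=0.002236+0.3655j, V3=5.418-1.764j, V4=-0.007592+0.006066j

1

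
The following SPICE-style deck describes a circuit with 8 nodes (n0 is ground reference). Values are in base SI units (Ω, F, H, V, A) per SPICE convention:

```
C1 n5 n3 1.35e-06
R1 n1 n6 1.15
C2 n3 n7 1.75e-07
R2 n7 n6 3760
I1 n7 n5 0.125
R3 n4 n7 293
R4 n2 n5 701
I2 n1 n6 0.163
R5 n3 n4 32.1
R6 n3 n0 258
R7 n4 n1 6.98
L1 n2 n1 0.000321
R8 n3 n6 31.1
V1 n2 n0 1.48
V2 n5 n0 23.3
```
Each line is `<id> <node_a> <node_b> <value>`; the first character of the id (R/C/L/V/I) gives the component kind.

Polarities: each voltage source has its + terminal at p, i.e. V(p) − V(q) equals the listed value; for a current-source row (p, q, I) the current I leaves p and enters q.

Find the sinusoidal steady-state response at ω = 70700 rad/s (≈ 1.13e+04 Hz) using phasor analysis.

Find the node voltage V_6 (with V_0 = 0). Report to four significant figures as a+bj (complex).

MNA unknowns: 7 node voltages V₁..V_7 plus 2 source currents (V1, V2)
C1: Y=0.000+0.09545j on G[5,3]
R1: Y=0.8696+0.000j on G[1,6]
C2: Y=0.000+0.01237j on G[3,7]
R2: Y=0.0002660+0.000j on G[7,6]
I1: z[7]−=0.125, z[5]+=0.125
R3: Y=0.003413+0.000j on G[4,7]
R4: Y=0.001427+0.000j on G[2,5]
I2: z[1]−=0.163, z[6]+=0.163
R5: Y=0.03115+0.000j on G[3,4]
R6: Y=0.003876+0.000j on G[3,0]
R7: Y=0.1433+0.000j on G[4,1]
L1: Y=0.000-0.04406j on G[2,1]
R8: Y=0.03215+0.000j on G[3,6]
V1: row V2−V0=1.48, i_V1 at 2,0
V2: row V5−V0=23.3, i_V2 at 5,0
solve → V1=12.19+20.62j, V2=1.480+0.000j, V3=27.76+11.96j, V4=15.18+19.20j, V5=23.30+0.000j, V6=12.93+20.32j, V7=25.96+25.32j
aux → i_V1=0.9399-0.4720j, i_V2=-1.048+0.4257j

12.93+20.32j V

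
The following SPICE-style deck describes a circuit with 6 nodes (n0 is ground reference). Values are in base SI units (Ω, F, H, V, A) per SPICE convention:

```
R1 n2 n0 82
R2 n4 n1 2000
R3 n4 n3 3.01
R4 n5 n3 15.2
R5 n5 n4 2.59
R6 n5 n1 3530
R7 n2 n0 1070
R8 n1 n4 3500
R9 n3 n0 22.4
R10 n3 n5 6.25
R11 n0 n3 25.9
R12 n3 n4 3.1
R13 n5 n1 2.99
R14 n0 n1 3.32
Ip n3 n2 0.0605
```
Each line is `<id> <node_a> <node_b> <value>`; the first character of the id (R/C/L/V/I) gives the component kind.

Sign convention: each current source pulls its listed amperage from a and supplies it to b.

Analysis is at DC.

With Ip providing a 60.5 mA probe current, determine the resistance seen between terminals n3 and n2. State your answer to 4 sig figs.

R_eq = 81.12 Ω

Element admittances at DC:
  Y(R1) = 0.01220 S between n2,n0
  Y(R2) = 0.0005000 S between n4,n1
  Y(R3) = 0.3322 S between n4,n3
  Y(R4) = 0.06579 S between n5,n3
  Y(R5) = 0.3861 S between n5,n4
  Y(R6) = 0.0002833 S between n5,n1
  Y(R7) = 0.0009346 S between n2,n0
  Y(R8) = 0.0002857 S between n1,n4
  Y(R9) = 0.04464 S between n3,n0
  Y(R10) = 0.1600 S between n3,n5
  Y(R11) = 0.03861 S between n0,n3
  Y(R12) = 0.3226 S between n3,n4
  Y(R13) = 0.3344 S between n5,n1
  Y(R14) = 0.3012 S between n0,n1
  Ip: injects 0.0605 A into n2 (from n3)
Assemble and solve the 5×5 MNA system:
  V(n1)=-0.1180  V(n2)=4.608  V(n3)=-0.2996  V(n4)=-0.2714  V(n5)=-0.2239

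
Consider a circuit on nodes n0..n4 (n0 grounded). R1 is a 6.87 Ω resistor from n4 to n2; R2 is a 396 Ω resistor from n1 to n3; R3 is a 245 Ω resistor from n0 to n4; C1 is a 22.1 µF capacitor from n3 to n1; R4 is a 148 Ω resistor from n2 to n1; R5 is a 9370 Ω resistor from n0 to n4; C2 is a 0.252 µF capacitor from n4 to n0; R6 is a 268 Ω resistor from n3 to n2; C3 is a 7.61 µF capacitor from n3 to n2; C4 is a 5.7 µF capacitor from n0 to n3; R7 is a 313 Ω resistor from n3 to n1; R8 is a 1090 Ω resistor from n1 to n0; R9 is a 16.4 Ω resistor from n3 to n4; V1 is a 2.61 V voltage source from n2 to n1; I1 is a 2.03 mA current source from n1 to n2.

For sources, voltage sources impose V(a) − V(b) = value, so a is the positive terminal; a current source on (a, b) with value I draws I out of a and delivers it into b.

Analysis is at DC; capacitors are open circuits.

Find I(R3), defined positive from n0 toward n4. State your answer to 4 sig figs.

-0.001844 A

MNA unknowns: 4 node voltages V₁..V_4 plus 1 source current (V1)
R1: Y=0.1456 on G[4,2]
R2: Y=0.002525 on G[1,3]
R3: Y=0.004082 on G[0,4]
C1: Y=0.000 on G[3,1]
R4: Y=0.006757 on G[2,1]
R5: Y=0.0001067 on G[0,4]
C2: Y=0.000 on G[4,0]
R6: Y=0.003731 on G[3,2]
C3: Y=0.000 on G[3,2]
C4: Y=0.000 on G[0,3]
R7: Y=0.003195 on G[3,1]
R8: Y=0.0009174 on G[1,0]
R9: Y=0.06098 on G[3,4]
V1: row V2−V1=2.61, i_V1 at 2,1
I1: z[1]−=0.00203, z[2]+=0.00203
solve → V1=-2.062, V2=0.5480, V3=0.2526, V4=0.4517
aux → i_V1=-0.03074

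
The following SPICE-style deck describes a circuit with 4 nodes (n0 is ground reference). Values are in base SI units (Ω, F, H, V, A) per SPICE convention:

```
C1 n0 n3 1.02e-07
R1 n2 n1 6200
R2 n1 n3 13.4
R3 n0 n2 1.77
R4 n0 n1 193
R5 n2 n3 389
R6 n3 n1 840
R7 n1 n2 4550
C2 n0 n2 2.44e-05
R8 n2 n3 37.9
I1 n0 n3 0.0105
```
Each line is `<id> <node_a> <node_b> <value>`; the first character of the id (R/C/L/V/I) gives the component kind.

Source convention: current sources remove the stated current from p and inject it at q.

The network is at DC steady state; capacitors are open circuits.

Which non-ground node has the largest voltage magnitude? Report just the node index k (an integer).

3

MNA unknowns: 3 node voltages V₁..V_3
C1: Y=0.000 on G[0,3]
R1: Y=0.0001613 on G[2,1]
R2: Y=0.07463 on G[1,3]
R3: Y=0.5650 on G[0,2]
R4: Y=0.005181 on G[0,1]
R5: Y=0.002571 on G[2,3]
R6: Y=0.001190 on G[3,1]
R7: Y=0.0002198 on G[1,2]
C2: Y=0.000 on G[0,2]
R8: Y=0.02639 on G[2,3]
I1: z[0]−=0.0105, z[3]+=0.0105
solve → V1=0.2993, V2=0.01584, V3=0.3212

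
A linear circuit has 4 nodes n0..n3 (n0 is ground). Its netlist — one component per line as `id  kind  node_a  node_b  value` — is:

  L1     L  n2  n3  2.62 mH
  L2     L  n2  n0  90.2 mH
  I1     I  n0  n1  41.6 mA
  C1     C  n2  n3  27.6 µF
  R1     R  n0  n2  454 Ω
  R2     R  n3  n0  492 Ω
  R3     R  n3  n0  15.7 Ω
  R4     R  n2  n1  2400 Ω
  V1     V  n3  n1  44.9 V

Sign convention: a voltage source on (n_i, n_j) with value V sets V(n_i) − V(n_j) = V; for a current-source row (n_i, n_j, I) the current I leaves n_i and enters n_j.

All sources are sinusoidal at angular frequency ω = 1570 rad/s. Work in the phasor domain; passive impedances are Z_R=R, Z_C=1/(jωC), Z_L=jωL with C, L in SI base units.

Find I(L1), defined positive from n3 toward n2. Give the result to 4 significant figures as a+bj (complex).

0.02406-0.005254j A

MNA unknowns: 3 node voltages V₁..V_3 plus 1 source current (V1)
L1: Y=0.000-0.2431j on G[2,3]
L2: Y=0.000-0.007061j on G[2,0]
I1: z[0]−=0.0416, z[1]+=0.0416
C1: Y=0.000+0.04333j on G[2,3]
R1: Y=0.002203+0.000j on G[0,2]
R2: Y=0.002033+0.000j on G[3,0]
R3: Y=0.06369+0.000j on G[3,0]
R4: Y=0.0004167+0.000j on G[2,1]
V1: row V3−V1=44.9, i_V1 at 3,1
solve → V1=-44.28+0.06506j, V2=0.5950-0.03390j, V3=0.6166+0.06506j
aux → i_V1=-0.06030+4.123e-05j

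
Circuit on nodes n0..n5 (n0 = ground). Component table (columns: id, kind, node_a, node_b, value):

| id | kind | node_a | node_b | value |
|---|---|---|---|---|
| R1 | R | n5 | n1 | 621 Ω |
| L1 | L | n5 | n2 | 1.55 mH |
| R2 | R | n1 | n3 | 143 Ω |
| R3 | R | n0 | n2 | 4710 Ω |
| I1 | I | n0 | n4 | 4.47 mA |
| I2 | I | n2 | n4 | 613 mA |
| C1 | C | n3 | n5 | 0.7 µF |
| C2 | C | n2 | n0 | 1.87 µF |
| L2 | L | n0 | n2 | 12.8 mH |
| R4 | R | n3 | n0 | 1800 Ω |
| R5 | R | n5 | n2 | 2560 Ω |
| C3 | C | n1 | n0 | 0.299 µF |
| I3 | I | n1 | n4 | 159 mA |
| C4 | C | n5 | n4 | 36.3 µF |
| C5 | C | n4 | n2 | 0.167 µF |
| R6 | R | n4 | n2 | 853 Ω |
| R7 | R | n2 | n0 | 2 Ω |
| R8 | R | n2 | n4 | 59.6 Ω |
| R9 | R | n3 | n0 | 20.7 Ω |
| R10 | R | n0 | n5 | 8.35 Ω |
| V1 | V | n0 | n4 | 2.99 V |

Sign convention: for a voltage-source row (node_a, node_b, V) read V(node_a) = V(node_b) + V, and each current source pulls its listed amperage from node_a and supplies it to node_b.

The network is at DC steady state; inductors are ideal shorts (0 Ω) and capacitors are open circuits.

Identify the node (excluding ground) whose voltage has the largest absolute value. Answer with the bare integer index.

Apply KCL at each of the 5 non-ground nodes and solve the resulting linear system.
Node n1: branches {R1, R2, C3, I3} → V_1 = -20.57
Node n2: branches {L1, R3, I2, C2, L2, R5, C5, R6, R7, R8} → V_2 = 0.000
Node n3: branches {R2, C1, R4, R9} → V_3 = -2.576
Node n4: branches {I1, I2, I3, C4, C5, R6, R8, V1} → V_4 = -2.990
Node n5: branches {R1, L1, C1, R5, C4, R10} → V_5 = 0.000
Source currents: i(L1)=-0.03313, i(L2)=0.6998, i(V1)=-0.8301

1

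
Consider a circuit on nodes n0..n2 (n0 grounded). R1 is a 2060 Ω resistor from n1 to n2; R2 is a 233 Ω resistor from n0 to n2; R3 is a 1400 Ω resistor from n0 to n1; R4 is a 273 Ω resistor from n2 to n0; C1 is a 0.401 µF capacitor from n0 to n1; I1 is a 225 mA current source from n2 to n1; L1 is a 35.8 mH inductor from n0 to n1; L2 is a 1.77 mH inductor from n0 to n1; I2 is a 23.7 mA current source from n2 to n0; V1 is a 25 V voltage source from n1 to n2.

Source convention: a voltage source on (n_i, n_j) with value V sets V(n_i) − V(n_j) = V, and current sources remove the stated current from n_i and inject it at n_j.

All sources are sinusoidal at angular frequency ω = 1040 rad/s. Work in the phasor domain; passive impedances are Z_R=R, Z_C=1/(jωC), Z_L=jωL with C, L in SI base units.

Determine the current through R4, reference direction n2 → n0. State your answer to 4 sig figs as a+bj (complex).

Element admittances at ω=1040 rad/s:
  Y(R1) = 0.0004854+0.000j S between n1,n2
  Y(R2) = 0.004292+0.000j S between n0,n2
  Y(R3) = 0.0007143+0.000j S between n0,n1
  Y(R4) = 0.003663+0.000j S between n2,n0
  Y(C1) = 0.000+0.0004170j S between n0,n1
  I1: injects 0.225 A into n1 (from n2)
  Y(L1) = 0.000-0.02686j S between n0,n1
  Y(L2) = 0.000-0.5432j S between n0,n1
  I2: injects 0.0237 A into n0 (from n2)
  V1: constraint V(n1)−V(n2) = 25
Assemble and solve the 3×3 MNA system:
  V(n1)=0.004678+0.3074j  V(n2)=-25.00+0.3074j
  i(V1)=0.03773+0.002445j

-0.09156+0.001126j A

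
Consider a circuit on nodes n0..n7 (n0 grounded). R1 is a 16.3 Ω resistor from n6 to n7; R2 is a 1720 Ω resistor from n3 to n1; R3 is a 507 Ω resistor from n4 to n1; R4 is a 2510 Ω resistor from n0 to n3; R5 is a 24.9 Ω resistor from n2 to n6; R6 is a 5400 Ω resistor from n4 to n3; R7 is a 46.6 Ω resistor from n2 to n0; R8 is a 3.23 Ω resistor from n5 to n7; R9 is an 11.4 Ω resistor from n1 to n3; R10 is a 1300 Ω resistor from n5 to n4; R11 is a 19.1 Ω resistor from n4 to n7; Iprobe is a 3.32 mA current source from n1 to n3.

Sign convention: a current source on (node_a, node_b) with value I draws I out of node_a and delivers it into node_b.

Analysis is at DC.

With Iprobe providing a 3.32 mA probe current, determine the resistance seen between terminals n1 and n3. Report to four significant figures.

R_eq = 11.27 Ω

MNA unknowns: 7 node voltages V₁..V_7
R1: Y=0.06135 on G[6,7]
R2: Y=0.0005814 on G[3,1]
R3: Y=0.001972 on G[4,1]
R4: Y=0.0003984 on G[0,3]
R5: Y=0.04016 on G[2,6]
R6: Y=0.0001852 on G[4,3]
R7: Y=0.02146 on G[2,0]
R8: Y=0.3096 on G[5,7]
R9: Y=0.08772 on G[1,3]
R10: Y=0.0007692 on G[5,4]
R11: Y=0.05236 on G[4,7]
Iprobe: z[1]−=0.00332, z[3]+=0.00332
solve → V1=-0.009541, V2=-0.0005174, V3=0.02787, V4=-0.001184, V5=-0.0009754, V6=-0.0007939, V7=-0.0009749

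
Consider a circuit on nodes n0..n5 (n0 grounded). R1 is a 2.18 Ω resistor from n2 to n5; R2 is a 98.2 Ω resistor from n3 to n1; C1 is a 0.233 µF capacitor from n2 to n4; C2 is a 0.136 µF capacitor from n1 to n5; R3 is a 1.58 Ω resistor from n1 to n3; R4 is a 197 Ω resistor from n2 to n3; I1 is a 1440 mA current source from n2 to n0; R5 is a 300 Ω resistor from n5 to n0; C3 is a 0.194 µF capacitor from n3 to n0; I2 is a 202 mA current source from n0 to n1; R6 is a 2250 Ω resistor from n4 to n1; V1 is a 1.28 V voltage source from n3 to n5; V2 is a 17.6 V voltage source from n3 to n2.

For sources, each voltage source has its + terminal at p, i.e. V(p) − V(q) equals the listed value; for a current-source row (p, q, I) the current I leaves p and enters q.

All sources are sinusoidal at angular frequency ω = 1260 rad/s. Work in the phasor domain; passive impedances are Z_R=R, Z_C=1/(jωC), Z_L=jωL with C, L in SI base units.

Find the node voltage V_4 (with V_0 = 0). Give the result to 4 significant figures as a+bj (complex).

Element admittances at ω=1260 rad/s:
  Y(R1) = 0.4587+0.000j S between n2,n5
  Y(R2) = 0.01018+0.000j S between n3,n1
  Y(C1) = 0.000+0.0002936j S between n2,n4
  Y(C2) = 0.000+0.0001714j S between n1,n5
  Y(R3) = 0.6329+0.000j S between n1,n3
  Y(R4) = 0.005076+0.000j S between n2,n3
  I1: injects 1.44 A into n0 (from n2)
  Y(R5) = 0.003333+0.000j S between n5,n0
  Y(C3) = 0.000+0.0002444j S between n3,n0
  I2: injects 0.202 A into n1 (from n0)
  Y(R6) = 0.0004444+0.000j S between n4,n1
  V1: constraint V(n3)−V(n5) = 1.28
  V2: constraint V(n3)−V(n2) = 17.6
Assemble and solve the 7×7 MNA system:
  V(n1)=-367.8+26.99j  V(n2)=-385.7+27.00j  V(n3)=-368.1+27.00j  V(n4)=-373.3+18.76j  V(n5)=-369.4+27.00j
  i(V1)=6.255+0.08972j  i(V2)=-6.138-0.003660j

-373.3+18.76j V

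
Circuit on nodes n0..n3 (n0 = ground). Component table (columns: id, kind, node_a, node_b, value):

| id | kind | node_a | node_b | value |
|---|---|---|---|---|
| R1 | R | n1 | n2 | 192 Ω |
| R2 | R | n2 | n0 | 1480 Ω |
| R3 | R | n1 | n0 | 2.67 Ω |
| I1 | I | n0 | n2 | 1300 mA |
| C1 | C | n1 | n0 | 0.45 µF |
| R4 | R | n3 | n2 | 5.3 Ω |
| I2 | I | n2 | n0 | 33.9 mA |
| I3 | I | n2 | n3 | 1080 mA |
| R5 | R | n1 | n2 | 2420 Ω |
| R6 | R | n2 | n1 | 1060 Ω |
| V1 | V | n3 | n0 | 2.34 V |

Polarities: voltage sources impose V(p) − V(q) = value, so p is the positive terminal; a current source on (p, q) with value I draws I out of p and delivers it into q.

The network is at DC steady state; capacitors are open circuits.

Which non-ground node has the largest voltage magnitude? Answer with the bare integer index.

2

MNA unknowns: 3 node voltages V₁..V_3 plus 1 source current (V1)
R1: Y=0.005208 on G[1,2]
R2: Y=0.0006757 on G[2,0]
R3: Y=0.3745 on G[1,0]
I1: z[0]−=1.3, z[2]+=1.3
C1: Y=0.000 on G[1,0]
R4: Y=0.1887 on G[3,2]
I2: z[2]−=0.0339, z[0]+=0.0339
I3: z[2]−=1.08, z[3]+=1.08
R5: Y=0.0004132 on G[1,2]
R6: Y=0.0009434 on G[2,1]
V1: row V3−V0=2.34, i_V1 at 3,0
solve → V1=0.05522, V2=3.205, V3=2.340
aux → i_V1=1.243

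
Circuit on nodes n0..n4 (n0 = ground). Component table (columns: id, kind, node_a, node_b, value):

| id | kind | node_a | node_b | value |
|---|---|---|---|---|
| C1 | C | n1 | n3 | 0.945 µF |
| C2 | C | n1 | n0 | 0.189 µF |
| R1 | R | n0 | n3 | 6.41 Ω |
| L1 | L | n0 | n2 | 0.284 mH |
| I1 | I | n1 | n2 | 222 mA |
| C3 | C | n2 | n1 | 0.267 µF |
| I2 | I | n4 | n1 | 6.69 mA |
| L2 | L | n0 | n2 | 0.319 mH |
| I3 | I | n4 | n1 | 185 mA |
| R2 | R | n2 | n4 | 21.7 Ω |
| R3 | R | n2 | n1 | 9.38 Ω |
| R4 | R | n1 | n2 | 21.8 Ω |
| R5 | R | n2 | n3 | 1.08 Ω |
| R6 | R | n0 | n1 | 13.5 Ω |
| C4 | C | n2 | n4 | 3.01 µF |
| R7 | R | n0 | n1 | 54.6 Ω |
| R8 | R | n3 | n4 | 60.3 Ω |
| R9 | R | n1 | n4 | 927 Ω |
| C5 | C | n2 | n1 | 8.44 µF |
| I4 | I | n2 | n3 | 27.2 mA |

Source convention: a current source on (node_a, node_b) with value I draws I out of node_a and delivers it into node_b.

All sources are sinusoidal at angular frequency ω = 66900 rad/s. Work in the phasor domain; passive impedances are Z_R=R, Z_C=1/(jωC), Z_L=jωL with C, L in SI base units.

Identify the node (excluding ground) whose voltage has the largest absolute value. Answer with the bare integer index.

MNA unknowns: 4 node voltages V₁..V_4
C1: Y=0.000+0.06322j on G[1,3]
C2: Y=0.000+0.01264j on G[1,0]
R1: Y=0.1560+0.000j on G[0,3]
L1: Y=0.000-0.05263j on G[0,2]
I1: z[1]−=0.222, z[2]+=0.222
C3: Y=0.000+0.01786j on G[2,1]
I2: z[4]−=0.00669, z[1]+=0.00669
L2: Y=0.000-0.04686j on G[0,2]
I3: z[4]−=0.185, z[1]+=0.185
R2: Y=0.04608+0.000j on G[2,4]
R3: Y=0.1066+0.000j on G[2,1]
R4: Y=0.04587+0.000j on G[1,2]
R5: Y=0.9259+0.000j on G[2,3]
R6: Y=0.07407+0.000j on G[0,1]
C4: Y=0.000+0.2014j on G[2,4]
R7: Y=0.01832+0.000j on G[0,1]
R8: Y=0.01658+0.000j on G[3,4]
R9: Y=0.001079+0.000j on G[1,4]
C5: Y=0.000+0.5646j on G[2,1]
I4: z[2]−=0.0272, z[3]+=0.0272
solve → V1=-0.007189+0.02050j, V2=0.003048-0.02449j, V3=0.02153-0.009614j, V4=-0.2691+0.8398j

4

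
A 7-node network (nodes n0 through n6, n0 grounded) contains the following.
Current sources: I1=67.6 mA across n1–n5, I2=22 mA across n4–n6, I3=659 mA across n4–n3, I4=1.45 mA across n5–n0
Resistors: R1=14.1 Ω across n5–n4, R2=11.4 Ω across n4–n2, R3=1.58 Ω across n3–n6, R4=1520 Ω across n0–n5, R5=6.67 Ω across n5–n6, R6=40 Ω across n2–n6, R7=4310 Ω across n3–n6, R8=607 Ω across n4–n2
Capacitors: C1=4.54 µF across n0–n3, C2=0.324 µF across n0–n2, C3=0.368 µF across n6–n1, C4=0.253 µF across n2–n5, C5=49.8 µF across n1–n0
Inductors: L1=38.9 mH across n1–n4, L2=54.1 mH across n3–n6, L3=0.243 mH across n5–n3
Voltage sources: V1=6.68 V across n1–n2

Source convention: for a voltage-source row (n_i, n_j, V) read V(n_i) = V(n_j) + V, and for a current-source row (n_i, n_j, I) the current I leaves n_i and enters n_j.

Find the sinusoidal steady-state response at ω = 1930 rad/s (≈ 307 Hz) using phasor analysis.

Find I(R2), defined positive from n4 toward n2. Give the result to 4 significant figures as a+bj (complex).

Apply KCL at each of the 6 non-ground nodes and solve the resulting linear system.
Node n1: branches {I1, L1, C3, C5, V1} → V_1 = 0.01912+0.06837j
Node n2: branches {R2, C2, C4, R6, R8, V1} → V_2 = -6.661+0.06837j
Node n3: branches {C1, I3, R3, L2, R7, L3} → V_3 = 0.3269-0.5655j
Node n4: branches {I2, R1, R2, L1, I3, R8} → V_4 = -7.736-0.9671j
Node n5: branches {I1, R1, R4, R5, C4, I4, L3} → V_5 = 0.3178-0.8154j
Node n6: branches {I2, R3, R5, C3, L2, R6, R7} → V_6 = 0.1360-0.5946j
Source currents: i(V1)=-0.07435+0.1015j

-0.09428-0.09083j A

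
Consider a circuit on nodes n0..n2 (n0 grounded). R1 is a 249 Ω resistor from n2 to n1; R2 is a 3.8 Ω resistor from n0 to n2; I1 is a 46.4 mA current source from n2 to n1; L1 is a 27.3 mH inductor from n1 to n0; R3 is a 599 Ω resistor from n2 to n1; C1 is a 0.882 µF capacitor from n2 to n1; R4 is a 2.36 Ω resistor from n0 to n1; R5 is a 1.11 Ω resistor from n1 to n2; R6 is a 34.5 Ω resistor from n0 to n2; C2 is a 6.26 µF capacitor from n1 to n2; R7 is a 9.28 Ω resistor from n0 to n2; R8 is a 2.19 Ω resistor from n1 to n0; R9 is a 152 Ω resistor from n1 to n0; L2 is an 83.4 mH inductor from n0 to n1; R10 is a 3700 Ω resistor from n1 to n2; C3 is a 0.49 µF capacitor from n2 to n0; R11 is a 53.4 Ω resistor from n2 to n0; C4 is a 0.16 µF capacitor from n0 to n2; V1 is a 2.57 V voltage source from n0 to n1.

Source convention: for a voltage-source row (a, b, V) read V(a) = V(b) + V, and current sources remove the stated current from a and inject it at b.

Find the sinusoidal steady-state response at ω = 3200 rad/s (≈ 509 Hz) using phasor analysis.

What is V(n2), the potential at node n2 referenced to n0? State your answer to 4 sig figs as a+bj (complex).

Element admittances at ω=3200 rad/s:
  Y(R1) = 0.004016+0.000j S between n2,n1
  Y(R2) = 0.2632+0.000j S between n0,n2
  I1: injects 0.0464 A into n1 (from n2)
  Y(L1) = 0.000-0.01145j S between n1,n0
  Y(R3) = 0.001669+0.000j S between n2,n1
  Y(C1) = 0.000+0.002822j S between n2,n1
  Y(R4) = 0.4237+0.000j S between n0,n1
  Y(R5) = 0.9009+0.000j S between n1,n2
  Y(R6) = 0.02899+0.000j S between n0,n2
  Y(C2) = 0.000+0.02003j S between n1,n2
  Y(R7) = 0.1078+0.000j S between n0,n2
  Y(R8) = 0.4566+0.000j S between n1,n0
  Y(R9) = 0.006579+0.000j S between n1,n0
  Y(L2) = 0.000-0.003747j S between n0,n1
  Y(R10) = 0.0002703+0.000j S between n1,n2
  Y(C3) = 0.000+0.001568j S between n2,n0
  Y(R11) = 0.01873+0.000j S between n2,n0
  Y(C4) = 0.000+0.0005120j S between n0,n2
  V1: constraint V(n0)−V(n1) = 2.57
Assemble and solve the 3×3 MNA system:
  V(n1)=-2.570+0.000j  V(n2)=-1.794-0.01057j
  i(V1)=-3.030+0.03089j

-1.794-0.01057j V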